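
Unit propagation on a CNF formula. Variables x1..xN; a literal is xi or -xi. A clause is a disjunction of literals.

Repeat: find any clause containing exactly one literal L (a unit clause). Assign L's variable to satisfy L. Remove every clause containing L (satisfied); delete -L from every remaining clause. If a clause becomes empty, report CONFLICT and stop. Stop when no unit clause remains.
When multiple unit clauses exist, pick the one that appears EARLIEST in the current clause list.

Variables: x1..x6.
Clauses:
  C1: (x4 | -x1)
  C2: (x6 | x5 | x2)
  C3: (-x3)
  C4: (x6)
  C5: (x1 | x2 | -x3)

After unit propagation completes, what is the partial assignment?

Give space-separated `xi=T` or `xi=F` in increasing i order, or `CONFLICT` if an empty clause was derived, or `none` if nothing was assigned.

unit clause [-3] forces x3=F; simplify:
  satisfied 2 clause(s); 3 remain; assigned so far: [3]
unit clause [6] forces x6=T; simplify:
  satisfied 2 clause(s); 1 remain; assigned so far: [3, 6]

Answer: x3=F x6=T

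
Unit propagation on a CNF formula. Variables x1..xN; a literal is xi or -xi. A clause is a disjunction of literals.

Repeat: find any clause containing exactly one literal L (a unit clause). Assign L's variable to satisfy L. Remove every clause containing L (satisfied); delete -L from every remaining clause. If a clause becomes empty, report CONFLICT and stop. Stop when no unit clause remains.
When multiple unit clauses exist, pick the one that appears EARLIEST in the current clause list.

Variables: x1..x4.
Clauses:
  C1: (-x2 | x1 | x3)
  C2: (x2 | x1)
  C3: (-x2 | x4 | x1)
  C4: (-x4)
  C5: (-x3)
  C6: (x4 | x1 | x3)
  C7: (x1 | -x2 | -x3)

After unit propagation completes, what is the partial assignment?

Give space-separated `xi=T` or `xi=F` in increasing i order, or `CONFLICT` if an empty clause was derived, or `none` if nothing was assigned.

Answer: x1=T x3=F x4=F

Derivation:
unit clause [-4] forces x4=F; simplify:
  drop 4 from [-2, 4, 1] -> [-2, 1]
  drop 4 from [4, 1, 3] -> [1, 3]
  satisfied 1 clause(s); 6 remain; assigned so far: [4]
unit clause [-3] forces x3=F; simplify:
  drop 3 from [-2, 1, 3] -> [-2, 1]
  drop 3 from [1, 3] -> [1]
  satisfied 2 clause(s); 4 remain; assigned so far: [3, 4]
unit clause [1] forces x1=T; simplify:
  satisfied 4 clause(s); 0 remain; assigned so far: [1, 3, 4]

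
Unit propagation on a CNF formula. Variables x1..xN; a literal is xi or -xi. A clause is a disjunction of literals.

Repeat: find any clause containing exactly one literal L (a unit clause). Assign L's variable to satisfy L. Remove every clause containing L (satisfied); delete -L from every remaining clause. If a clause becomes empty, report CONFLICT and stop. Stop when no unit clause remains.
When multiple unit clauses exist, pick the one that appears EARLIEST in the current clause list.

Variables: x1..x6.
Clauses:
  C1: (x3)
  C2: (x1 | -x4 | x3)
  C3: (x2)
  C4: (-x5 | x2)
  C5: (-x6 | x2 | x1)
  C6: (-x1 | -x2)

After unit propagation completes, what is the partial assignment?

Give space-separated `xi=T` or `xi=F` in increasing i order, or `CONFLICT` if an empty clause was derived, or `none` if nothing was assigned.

Answer: x1=F x2=T x3=T

Derivation:
unit clause [3] forces x3=T; simplify:
  satisfied 2 clause(s); 4 remain; assigned so far: [3]
unit clause [2] forces x2=T; simplify:
  drop -2 from [-1, -2] -> [-1]
  satisfied 3 clause(s); 1 remain; assigned so far: [2, 3]
unit clause [-1] forces x1=F; simplify:
  satisfied 1 clause(s); 0 remain; assigned so far: [1, 2, 3]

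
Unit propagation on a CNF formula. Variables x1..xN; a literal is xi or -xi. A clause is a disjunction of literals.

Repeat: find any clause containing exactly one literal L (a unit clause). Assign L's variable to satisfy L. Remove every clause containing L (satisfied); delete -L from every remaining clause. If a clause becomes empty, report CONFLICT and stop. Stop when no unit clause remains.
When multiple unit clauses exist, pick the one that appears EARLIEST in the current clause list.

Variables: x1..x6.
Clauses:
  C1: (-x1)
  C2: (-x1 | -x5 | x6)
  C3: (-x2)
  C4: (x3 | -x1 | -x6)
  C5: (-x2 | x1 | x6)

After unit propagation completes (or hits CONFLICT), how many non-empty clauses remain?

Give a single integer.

unit clause [-1] forces x1=F; simplify:
  drop 1 from [-2, 1, 6] -> [-2, 6]
  satisfied 3 clause(s); 2 remain; assigned so far: [1]
unit clause [-2] forces x2=F; simplify:
  satisfied 2 clause(s); 0 remain; assigned so far: [1, 2]

Answer: 0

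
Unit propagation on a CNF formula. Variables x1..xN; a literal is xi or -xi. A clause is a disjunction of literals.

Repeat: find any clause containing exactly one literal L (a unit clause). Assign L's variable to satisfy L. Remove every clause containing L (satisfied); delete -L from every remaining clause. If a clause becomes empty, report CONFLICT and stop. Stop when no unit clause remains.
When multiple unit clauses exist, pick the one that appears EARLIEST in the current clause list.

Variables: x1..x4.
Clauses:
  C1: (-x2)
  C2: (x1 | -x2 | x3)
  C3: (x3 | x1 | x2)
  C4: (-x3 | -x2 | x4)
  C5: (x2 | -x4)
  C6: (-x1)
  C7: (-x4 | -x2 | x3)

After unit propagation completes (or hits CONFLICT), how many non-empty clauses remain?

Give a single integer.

unit clause [-2] forces x2=F; simplify:
  drop 2 from [3, 1, 2] -> [3, 1]
  drop 2 from [2, -4] -> [-4]
  satisfied 4 clause(s); 3 remain; assigned so far: [2]
unit clause [-4] forces x4=F; simplify:
  satisfied 1 clause(s); 2 remain; assigned so far: [2, 4]
unit clause [-1] forces x1=F; simplify:
  drop 1 from [3, 1] -> [3]
  satisfied 1 clause(s); 1 remain; assigned so far: [1, 2, 4]
unit clause [3] forces x3=T; simplify:
  satisfied 1 clause(s); 0 remain; assigned so far: [1, 2, 3, 4]

Answer: 0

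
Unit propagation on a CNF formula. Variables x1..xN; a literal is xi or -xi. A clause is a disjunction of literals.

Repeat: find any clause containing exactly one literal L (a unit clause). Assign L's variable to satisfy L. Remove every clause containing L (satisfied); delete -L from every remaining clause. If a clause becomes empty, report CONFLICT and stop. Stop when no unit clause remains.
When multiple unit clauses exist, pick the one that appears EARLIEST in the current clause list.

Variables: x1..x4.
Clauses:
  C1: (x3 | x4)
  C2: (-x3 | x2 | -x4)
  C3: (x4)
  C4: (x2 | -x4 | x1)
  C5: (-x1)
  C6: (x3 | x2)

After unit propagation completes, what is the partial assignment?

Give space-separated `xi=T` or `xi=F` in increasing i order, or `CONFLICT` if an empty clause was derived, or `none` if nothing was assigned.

Answer: x1=F x2=T x4=T

Derivation:
unit clause [4] forces x4=T; simplify:
  drop -4 from [-3, 2, -4] -> [-3, 2]
  drop -4 from [2, -4, 1] -> [2, 1]
  satisfied 2 clause(s); 4 remain; assigned so far: [4]
unit clause [-1] forces x1=F; simplify:
  drop 1 from [2, 1] -> [2]
  satisfied 1 clause(s); 3 remain; assigned so far: [1, 4]
unit clause [2] forces x2=T; simplify:
  satisfied 3 clause(s); 0 remain; assigned so far: [1, 2, 4]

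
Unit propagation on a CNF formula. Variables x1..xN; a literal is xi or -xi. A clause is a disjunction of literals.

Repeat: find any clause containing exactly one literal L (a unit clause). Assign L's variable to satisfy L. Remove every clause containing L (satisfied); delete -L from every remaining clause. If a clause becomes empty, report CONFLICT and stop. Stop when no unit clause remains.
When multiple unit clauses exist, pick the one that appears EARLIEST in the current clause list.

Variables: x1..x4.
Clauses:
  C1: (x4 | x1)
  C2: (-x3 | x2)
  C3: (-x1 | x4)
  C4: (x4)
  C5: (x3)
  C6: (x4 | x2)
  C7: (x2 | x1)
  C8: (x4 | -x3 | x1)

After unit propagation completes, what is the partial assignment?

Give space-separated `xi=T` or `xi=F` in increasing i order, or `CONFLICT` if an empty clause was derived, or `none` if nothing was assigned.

Answer: x2=T x3=T x4=T

Derivation:
unit clause [4] forces x4=T; simplify:
  satisfied 5 clause(s); 3 remain; assigned so far: [4]
unit clause [3] forces x3=T; simplify:
  drop -3 from [-3, 2] -> [2]
  satisfied 1 clause(s); 2 remain; assigned so far: [3, 4]
unit clause [2] forces x2=T; simplify:
  satisfied 2 clause(s); 0 remain; assigned so far: [2, 3, 4]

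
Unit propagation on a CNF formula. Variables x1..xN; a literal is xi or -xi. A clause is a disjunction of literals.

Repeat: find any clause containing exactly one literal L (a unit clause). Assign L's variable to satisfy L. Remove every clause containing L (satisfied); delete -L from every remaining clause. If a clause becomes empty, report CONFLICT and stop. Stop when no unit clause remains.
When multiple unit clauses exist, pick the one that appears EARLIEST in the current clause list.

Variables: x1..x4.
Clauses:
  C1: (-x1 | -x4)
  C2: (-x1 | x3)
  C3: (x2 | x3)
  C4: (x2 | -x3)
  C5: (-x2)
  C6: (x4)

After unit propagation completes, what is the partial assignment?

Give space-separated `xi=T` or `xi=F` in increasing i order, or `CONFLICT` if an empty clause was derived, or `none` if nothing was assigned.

Answer: CONFLICT

Derivation:
unit clause [-2] forces x2=F; simplify:
  drop 2 from [2, 3] -> [3]
  drop 2 from [2, -3] -> [-3]
  satisfied 1 clause(s); 5 remain; assigned so far: [2]
unit clause [3] forces x3=T; simplify:
  drop -3 from [-3] -> [] (empty!)
  satisfied 2 clause(s); 3 remain; assigned so far: [2, 3]
CONFLICT (empty clause)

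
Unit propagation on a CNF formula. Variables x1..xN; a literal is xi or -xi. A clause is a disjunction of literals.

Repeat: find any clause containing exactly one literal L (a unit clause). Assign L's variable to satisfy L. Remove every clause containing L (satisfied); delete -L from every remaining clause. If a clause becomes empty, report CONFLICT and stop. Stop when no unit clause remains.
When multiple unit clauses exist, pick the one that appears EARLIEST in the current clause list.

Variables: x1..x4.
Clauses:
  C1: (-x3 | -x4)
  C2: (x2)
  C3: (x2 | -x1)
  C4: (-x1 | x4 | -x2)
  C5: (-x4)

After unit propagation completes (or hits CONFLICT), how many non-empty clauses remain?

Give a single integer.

Answer: 0

Derivation:
unit clause [2] forces x2=T; simplify:
  drop -2 from [-1, 4, -2] -> [-1, 4]
  satisfied 2 clause(s); 3 remain; assigned so far: [2]
unit clause [-4] forces x4=F; simplify:
  drop 4 from [-1, 4] -> [-1]
  satisfied 2 clause(s); 1 remain; assigned so far: [2, 4]
unit clause [-1] forces x1=F; simplify:
  satisfied 1 clause(s); 0 remain; assigned so far: [1, 2, 4]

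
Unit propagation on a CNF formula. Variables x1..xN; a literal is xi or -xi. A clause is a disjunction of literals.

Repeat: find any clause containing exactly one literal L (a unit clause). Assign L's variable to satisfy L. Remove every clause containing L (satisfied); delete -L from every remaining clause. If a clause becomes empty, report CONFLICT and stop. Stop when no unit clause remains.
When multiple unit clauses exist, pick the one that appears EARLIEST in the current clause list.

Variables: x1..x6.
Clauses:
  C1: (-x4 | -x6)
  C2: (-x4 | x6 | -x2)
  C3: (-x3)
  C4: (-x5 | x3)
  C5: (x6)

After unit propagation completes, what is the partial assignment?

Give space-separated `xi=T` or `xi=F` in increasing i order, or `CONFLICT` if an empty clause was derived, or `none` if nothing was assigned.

Answer: x3=F x4=F x5=F x6=T

Derivation:
unit clause [-3] forces x3=F; simplify:
  drop 3 from [-5, 3] -> [-5]
  satisfied 1 clause(s); 4 remain; assigned so far: [3]
unit clause [-5] forces x5=F; simplify:
  satisfied 1 clause(s); 3 remain; assigned so far: [3, 5]
unit clause [6] forces x6=T; simplify:
  drop -6 from [-4, -6] -> [-4]
  satisfied 2 clause(s); 1 remain; assigned so far: [3, 5, 6]
unit clause [-4] forces x4=F; simplify:
  satisfied 1 clause(s); 0 remain; assigned so far: [3, 4, 5, 6]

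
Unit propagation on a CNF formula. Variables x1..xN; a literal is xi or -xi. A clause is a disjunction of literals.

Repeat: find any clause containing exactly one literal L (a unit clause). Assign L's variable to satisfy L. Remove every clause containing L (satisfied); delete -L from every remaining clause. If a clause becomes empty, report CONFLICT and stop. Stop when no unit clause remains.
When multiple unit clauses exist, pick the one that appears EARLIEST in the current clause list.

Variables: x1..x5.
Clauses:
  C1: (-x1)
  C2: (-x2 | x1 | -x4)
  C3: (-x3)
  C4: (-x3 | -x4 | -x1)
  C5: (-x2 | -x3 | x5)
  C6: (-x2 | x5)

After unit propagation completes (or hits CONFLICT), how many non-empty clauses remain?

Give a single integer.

unit clause [-1] forces x1=F; simplify:
  drop 1 from [-2, 1, -4] -> [-2, -4]
  satisfied 2 clause(s); 4 remain; assigned so far: [1]
unit clause [-3] forces x3=F; simplify:
  satisfied 2 clause(s); 2 remain; assigned so far: [1, 3]

Answer: 2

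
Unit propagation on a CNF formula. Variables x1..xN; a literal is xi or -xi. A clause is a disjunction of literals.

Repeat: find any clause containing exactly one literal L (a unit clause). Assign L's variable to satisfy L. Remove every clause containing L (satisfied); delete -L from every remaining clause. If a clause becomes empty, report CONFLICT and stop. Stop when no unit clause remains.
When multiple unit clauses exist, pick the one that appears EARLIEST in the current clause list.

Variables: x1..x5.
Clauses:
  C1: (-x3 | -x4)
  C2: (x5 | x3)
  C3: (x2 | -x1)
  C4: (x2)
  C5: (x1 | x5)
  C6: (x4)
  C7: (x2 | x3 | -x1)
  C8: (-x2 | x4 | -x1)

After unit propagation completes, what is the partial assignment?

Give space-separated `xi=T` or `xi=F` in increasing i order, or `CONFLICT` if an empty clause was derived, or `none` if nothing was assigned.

Answer: x2=T x3=F x4=T x5=T

Derivation:
unit clause [2] forces x2=T; simplify:
  drop -2 from [-2, 4, -1] -> [4, -1]
  satisfied 3 clause(s); 5 remain; assigned so far: [2]
unit clause [4] forces x4=T; simplify:
  drop -4 from [-3, -4] -> [-3]
  satisfied 2 clause(s); 3 remain; assigned so far: [2, 4]
unit clause [-3] forces x3=F; simplify:
  drop 3 from [5, 3] -> [5]
  satisfied 1 clause(s); 2 remain; assigned so far: [2, 3, 4]
unit clause [5] forces x5=T; simplify:
  satisfied 2 clause(s); 0 remain; assigned so far: [2, 3, 4, 5]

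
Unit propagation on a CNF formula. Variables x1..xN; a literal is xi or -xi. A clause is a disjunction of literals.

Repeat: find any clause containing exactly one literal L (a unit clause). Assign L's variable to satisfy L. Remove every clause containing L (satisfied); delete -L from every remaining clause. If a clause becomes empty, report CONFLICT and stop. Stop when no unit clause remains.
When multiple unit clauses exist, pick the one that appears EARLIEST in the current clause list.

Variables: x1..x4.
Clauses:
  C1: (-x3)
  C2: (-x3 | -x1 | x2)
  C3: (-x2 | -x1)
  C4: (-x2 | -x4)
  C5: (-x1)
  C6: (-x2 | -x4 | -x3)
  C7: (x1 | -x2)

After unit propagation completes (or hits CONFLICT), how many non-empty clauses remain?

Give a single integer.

unit clause [-3] forces x3=F; simplify:
  satisfied 3 clause(s); 4 remain; assigned so far: [3]
unit clause [-1] forces x1=F; simplify:
  drop 1 from [1, -2] -> [-2]
  satisfied 2 clause(s); 2 remain; assigned so far: [1, 3]
unit clause [-2] forces x2=F; simplify:
  satisfied 2 clause(s); 0 remain; assigned so far: [1, 2, 3]

Answer: 0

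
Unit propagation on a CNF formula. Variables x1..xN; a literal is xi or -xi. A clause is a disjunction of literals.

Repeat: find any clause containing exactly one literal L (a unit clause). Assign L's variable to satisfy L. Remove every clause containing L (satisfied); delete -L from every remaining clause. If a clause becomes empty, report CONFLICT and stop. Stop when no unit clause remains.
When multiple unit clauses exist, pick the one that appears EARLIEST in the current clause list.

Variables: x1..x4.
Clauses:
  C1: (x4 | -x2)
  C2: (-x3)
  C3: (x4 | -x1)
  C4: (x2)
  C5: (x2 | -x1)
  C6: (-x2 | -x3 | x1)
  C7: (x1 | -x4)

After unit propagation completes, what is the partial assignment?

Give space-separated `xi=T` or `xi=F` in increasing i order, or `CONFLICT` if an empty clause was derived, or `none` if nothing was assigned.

Answer: x1=T x2=T x3=F x4=T

Derivation:
unit clause [-3] forces x3=F; simplify:
  satisfied 2 clause(s); 5 remain; assigned so far: [3]
unit clause [2] forces x2=T; simplify:
  drop -2 from [4, -2] -> [4]
  satisfied 2 clause(s); 3 remain; assigned so far: [2, 3]
unit clause [4] forces x4=T; simplify:
  drop -4 from [1, -4] -> [1]
  satisfied 2 clause(s); 1 remain; assigned so far: [2, 3, 4]
unit clause [1] forces x1=T; simplify:
  satisfied 1 clause(s); 0 remain; assigned so far: [1, 2, 3, 4]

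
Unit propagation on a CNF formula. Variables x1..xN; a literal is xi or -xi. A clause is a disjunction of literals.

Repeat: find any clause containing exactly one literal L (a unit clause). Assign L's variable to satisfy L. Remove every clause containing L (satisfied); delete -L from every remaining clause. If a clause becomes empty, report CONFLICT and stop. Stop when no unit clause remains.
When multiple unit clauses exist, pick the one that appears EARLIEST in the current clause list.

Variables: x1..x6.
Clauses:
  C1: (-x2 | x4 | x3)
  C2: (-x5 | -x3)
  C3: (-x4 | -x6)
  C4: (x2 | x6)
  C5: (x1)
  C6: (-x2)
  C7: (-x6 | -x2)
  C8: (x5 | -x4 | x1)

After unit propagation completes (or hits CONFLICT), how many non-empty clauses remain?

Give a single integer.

unit clause [1] forces x1=T; simplify:
  satisfied 2 clause(s); 6 remain; assigned so far: [1]
unit clause [-2] forces x2=F; simplify:
  drop 2 from [2, 6] -> [6]
  satisfied 3 clause(s); 3 remain; assigned so far: [1, 2]
unit clause [6] forces x6=T; simplify:
  drop -6 from [-4, -6] -> [-4]
  satisfied 1 clause(s); 2 remain; assigned so far: [1, 2, 6]
unit clause [-4] forces x4=F; simplify:
  satisfied 1 clause(s); 1 remain; assigned so far: [1, 2, 4, 6]

Answer: 1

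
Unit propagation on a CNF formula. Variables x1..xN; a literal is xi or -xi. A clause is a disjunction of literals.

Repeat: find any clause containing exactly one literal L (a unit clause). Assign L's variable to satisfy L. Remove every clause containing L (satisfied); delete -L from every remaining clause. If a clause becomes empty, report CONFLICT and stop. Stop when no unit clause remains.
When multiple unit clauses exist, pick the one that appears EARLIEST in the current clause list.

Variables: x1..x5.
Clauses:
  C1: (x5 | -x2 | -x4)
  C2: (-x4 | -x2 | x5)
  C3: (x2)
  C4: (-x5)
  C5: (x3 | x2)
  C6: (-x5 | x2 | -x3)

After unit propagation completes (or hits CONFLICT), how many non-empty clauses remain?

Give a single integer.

Answer: 0

Derivation:
unit clause [2] forces x2=T; simplify:
  drop -2 from [5, -2, -4] -> [5, -4]
  drop -2 from [-4, -2, 5] -> [-4, 5]
  satisfied 3 clause(s); 3 remain; assigned so far: [2]
unit clause [-5] forces x5=F; simplify:
  drop 5 from [5, -4] -> [-4]
  drop 5 from [-4, 5] -> [-4]
  satisfied 1 clause(s); 2 remain; assigned so far: [2, 5]
unit clause [-4] forces x4=F; simplify:
  satisfied 2 clause(s); 0 remain; assigned so far: [2, 4, 5]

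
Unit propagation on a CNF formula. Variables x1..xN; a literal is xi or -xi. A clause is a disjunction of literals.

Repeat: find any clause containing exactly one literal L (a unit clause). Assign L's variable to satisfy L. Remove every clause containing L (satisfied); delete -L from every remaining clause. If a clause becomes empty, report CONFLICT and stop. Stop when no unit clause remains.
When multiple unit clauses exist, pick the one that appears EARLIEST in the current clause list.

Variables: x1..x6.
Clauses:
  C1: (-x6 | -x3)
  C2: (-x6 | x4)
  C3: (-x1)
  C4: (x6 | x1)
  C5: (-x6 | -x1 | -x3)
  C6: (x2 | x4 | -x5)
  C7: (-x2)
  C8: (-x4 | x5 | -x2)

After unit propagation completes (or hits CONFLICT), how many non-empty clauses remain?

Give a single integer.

Answer: 0

Derivation:
unit clause [-1] forces x1=F; simplify:
  drop 1 from [6, 1] -> [6]
  satisfied 2 clause(s); 6 remain; assigned so far: [1]
unit clause [6] forces x6=T; simplify:
  drop -6 from [-6, -3] -> [-3]
  drop -6 from [-6, 4] -> [4]
  satisfied 1 clause(s); 5 remain; assigned so far: [1, 6]
unit clause [-3] forces x3=F; simplify:
  satisfied 1 clause(s); 4 remain; assigned so far: [1, 3, 6]
unit clause [4] forces x4=T; simplify:
  drop -4 from [-4, 5, -2] -> [5, -2]
  satisfied 2 clause(s); 2 remain; assigned so far: [1, 3, 4, 6]
unit clause [-2] forces x2=F; simplify:
  satisfied 2 clause(s); 0 remain; assigned so far: [1, 2, 3, 4, 6]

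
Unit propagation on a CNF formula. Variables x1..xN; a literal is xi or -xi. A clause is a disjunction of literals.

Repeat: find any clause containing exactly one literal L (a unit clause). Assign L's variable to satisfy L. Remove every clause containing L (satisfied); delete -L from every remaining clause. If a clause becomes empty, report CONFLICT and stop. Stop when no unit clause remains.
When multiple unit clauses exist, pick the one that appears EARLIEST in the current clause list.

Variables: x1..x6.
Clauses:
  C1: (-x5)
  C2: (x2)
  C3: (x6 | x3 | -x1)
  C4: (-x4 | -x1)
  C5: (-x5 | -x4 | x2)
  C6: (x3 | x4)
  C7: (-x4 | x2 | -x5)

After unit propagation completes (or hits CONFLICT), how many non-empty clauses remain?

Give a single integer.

Answer: 3

Derivation:
unit clause [-5] forces x5=F; simplify:
  satisfied 3 clause(s); 4 remain; assigned so far: [5]
unit clause [2] forces x2=T; simplify:
  satisfied 1 clause(s); 3 remain; assigned so far: [2, 5]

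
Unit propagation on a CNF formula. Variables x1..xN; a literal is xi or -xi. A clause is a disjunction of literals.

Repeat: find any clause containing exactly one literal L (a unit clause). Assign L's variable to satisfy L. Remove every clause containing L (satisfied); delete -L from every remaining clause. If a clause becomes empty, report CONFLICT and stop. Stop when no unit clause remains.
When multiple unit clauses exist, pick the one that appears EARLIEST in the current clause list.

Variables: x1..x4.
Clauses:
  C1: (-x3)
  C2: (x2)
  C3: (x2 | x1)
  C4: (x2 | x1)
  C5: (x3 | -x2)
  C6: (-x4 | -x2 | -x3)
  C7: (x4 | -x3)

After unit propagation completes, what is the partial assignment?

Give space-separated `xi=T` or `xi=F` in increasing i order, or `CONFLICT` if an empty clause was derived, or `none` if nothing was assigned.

unit clause [-3] forces x3=F; simplify:
  drop 3 from [3, -2] -> [-2]
  satisfied 3 clause(s); 4 remain; assigned so far: [3]
unit clause [2] forces x2=T; simplify:
  drop -2 from [-2] -> [] (empty!)
  satisfied 3 clause(s); 1 remain; assigned so far: [2, 3]
CONFLICT (empty clause)

Answer: CONFLICT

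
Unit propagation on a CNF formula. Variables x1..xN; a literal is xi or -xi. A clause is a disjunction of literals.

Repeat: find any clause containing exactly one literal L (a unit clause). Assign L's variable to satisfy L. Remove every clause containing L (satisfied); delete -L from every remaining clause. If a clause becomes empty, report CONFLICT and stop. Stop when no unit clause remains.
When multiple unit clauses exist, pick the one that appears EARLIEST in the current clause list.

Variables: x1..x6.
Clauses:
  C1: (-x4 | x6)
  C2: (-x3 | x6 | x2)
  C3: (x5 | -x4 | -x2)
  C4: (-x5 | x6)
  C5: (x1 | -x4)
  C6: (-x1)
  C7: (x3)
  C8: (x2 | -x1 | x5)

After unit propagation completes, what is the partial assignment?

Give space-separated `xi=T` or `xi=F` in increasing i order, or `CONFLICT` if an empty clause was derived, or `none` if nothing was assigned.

Answer: x1=F x3=T x4=F

Derivation:
unit clause [-1] forces x1=F; simplify:
  drop 1 from [1, -4] -> [-4]
  satisfied 2 clause(s); 6 remain; assigned so far: [1]
unit clause [-4] forces x4=F; simplify:
  satisfied 3 clause(s); 3 remain; assigned so far: [1, 4]
unit clause [3] forces x3=T; simplify:
  drop -3 from [-3, 6, 2] -> [6, 2]
  satisfied 1 clause(s); 2 remain; assigned so far: [1, 3, 4]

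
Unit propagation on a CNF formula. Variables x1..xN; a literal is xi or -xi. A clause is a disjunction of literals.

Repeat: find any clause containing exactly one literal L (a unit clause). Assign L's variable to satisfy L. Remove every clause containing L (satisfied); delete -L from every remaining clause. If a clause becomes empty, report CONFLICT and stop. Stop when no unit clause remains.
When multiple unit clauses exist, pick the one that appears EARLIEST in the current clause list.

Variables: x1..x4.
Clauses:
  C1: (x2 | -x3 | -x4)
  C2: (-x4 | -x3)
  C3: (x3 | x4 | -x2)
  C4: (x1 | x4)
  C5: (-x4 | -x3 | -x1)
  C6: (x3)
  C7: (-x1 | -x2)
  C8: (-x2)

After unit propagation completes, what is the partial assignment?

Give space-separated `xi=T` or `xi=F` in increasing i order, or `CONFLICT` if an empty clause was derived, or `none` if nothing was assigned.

Answer: x1=T x2=F x3=T x4=F

Derivation:
unit clause [3] forces x3=T; simplify:
  drop -3 from [2, -3, -4] -> [2, -4]
  drop -3 from [-4, -3] -> [-4]
  drop -3 from [-4, -3, -1] -> [-4, -1]
  satisfied 2 clause(s); 6 remain; assigned so far: [3]
unit clause [-4] forces x4=F; simplify:
  drop 4 from [1, 4] -> [1]
  satisfied 3 clause(s); 3 remain; assigned so far: [3, 4]
unit clause [1] forces x1=T; simplify:
  drop -1 from [-1, -2] -> [-2]
  satisfied 1 clause(s); 2 remain; assigned so far: [1, 3, 4]
unit clause [-2] forces x2=F; simplify:
  satisfied 2 clause(s); 0 remain; assigned so far: [1, 2, 3, 4]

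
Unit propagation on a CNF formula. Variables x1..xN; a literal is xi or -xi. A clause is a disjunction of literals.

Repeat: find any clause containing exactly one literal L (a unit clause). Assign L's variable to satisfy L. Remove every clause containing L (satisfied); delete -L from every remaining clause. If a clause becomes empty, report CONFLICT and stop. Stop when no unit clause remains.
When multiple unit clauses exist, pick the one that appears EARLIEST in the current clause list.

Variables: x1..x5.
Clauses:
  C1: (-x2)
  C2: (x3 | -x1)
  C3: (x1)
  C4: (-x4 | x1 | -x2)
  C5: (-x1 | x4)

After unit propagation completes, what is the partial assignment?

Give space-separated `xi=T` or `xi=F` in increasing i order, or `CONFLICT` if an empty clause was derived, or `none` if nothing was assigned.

Answer: x1=T x2=F x3=T x4=T

Derivation:
unit clause [-2] forces x2=F; simplify:
  satisfied 2 clause(s); 3 remain; assigned so far: [2]
unit clause [1] forces x1=T; simplify:
  drop -1 from [3, -1] -> [3]
  drop -1 from [-1, 4] -> [4]
  satisfied 1 clause(s); 2 remain; assigned so far: [1, 2]
unit clause [3] forces x3=T; simplify:
  satisfied 1 clause(s); 1 remain; assigned so far: [1, 2, 3]
unit clause [4] forces x4=T; simplify:
  satisfied 1 clause(s); 0 remain; assigned so far: [1, 2, 3, 4]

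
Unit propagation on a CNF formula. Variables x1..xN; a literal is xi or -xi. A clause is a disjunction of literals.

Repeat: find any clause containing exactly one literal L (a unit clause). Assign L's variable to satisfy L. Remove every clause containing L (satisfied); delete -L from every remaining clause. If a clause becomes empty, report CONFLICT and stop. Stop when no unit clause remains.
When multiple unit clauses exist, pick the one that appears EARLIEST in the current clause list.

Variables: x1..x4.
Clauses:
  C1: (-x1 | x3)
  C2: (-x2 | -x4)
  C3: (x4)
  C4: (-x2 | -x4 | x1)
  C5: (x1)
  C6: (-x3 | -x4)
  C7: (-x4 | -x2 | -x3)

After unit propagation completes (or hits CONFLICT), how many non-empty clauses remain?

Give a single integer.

Answer: 0

Derivation:
unit clause [4] forces x4=T; simplify:
  drop -4 from [-2, -4] -> [-2]
  drop -4 from [-2, -4, 1] -> [-2, 1]
  drop -4 from [-3, -4] -> [-3]
  drop -4 from [-4, -2, -3] -> [-2, -3]
  satisfied 1 clause(s); 6 remain; assigned so far: [4]
unit clause [-2] forces x2=F; simplify:
  satisfied 3 clause(s); 3 remain; assigned so far: [2, 4]
unit clause [1] forces x1=T; simplify:
  drop -1 from [-1, 3] -> [3]
  satisfied 1 clause(s); 2 remain; assigned so far: [1, 2, 4]
unit clause [3] forces x3=T; simplify:
  drop -3 from [-3] -> [] (empty!)
  satisfied 1 clause(s); 1 remain; assigned so far: [1, 2, 3, 4]
CONFLICT (empty clause)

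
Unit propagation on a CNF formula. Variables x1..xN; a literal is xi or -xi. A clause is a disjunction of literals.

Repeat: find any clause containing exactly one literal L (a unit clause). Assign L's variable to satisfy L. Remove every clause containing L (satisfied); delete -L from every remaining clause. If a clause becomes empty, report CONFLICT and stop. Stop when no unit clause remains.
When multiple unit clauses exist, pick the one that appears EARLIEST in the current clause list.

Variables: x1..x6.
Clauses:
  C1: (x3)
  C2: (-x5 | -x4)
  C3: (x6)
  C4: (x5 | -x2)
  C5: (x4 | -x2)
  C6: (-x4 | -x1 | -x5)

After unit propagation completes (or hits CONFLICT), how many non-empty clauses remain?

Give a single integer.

Answer: 4

Derivation:
unit clause [3] forces x3=T; simplify:
  satisfied 1 clause(s); 5 remain; assigned so far: [3]
unit clause [6] forces x6=T; simplify:
  satisfied 1 clause(s); 4 remain; assigned so far: [3, 6]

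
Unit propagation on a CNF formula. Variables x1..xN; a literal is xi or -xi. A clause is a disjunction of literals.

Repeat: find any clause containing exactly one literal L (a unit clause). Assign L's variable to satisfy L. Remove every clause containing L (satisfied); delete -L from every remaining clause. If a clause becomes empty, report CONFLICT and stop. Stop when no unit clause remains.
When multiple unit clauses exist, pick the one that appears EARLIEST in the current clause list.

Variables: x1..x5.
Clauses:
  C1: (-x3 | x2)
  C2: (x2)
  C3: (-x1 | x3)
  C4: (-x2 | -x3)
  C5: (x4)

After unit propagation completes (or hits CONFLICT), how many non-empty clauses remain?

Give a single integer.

unit clause [2] forces x2=T; simplify:
  drop -2 from [-2, -3] -> [-3]
  satisfied 2 clause(s); 3 remain; assigned so far: [2]
unit clause [-3] forces x3=F; simplify:
  drop 3 from [-1, 3] -> [-1]
  satisfied 1 clause(s); 2 remain; assigned so far: [2, 3]
unit clause [-1] forces x1=F; simplify:
  satisfied 1 clause(s); 1 remain; assigned so far: [1, 2, 3]
unit clause [4] forces x4=T; simplify:
  satisfied 1 clause(s); 0 remain; assigned so far: [1, 2, 3, 4]

Answer: 0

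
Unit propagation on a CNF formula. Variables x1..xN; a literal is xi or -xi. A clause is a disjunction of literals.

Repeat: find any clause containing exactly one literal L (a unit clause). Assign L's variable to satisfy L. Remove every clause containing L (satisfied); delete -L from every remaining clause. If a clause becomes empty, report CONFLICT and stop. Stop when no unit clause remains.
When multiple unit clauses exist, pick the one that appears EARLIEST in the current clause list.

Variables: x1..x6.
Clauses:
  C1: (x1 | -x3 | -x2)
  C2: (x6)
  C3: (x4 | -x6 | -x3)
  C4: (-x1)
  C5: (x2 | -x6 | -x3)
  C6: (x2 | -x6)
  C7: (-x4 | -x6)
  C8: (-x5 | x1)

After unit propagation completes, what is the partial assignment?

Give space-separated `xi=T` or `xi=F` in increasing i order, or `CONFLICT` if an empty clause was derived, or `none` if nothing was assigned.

Answer: x1=F x2=T x3=F x4=F x5=F x6=T

Derivation:
unit clause [6] forces x6=T; simplify:
  drop -6 from [4, -6, -3] -> [4, -3]
  drop -6 from [2, -6, -3] -> [2, -3]
  drop -6 from [2, -6] -> [2]
  drop -6 from [-4, -6] -> [-4]
  satisfied 1 clause(s); 7 remain; assigned so far: [6]
unit clause [-1] forces x1=F; simplify:
  drop 1 from [1, -3, -2] -> [-3, -2]
  drop 1 from [-5, 1] -> [-5]
  satisfied 1 clause(s); 6 remain; assigned so far: [1, 6]
unit clause [2] forces x2=T; simplify:
  drop -2 from [-3, -2] -> [-3]
  satisfied 2 clause(s); 4 remain; assigned so far: [1, 2, 6]
unit clause [-3] forces x3=F; simplify:
  satisfied 2 clause(s); 2 remain; assigned so far: [1, 2, 3, 6]
unit clause [-4] forces x4=F; simplify:
  satisfied 1 clause(s); 1 remain; assigned so far: [1, 2, 3, 4, 6]
unit clause [-5] forces x5=F; simplify:
  satisfied 1 clause(s); 0 remain; assigned so far: [1, 2, 3, 4, 5, 6]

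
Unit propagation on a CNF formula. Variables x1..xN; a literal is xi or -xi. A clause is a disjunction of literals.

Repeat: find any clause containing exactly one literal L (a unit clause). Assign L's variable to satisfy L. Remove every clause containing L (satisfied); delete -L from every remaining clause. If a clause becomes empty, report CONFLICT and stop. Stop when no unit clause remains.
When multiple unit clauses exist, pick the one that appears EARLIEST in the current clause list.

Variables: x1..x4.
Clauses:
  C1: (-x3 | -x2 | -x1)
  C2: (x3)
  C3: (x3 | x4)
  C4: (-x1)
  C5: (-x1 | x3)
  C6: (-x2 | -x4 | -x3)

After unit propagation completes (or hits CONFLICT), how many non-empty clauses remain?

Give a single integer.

unit clause [3] forces x3=T; simplify:
  drop -3 from [-3, -2, -1] -> [-2, -1]
  drop -3 from [-2, -4, -3] -> [-2, -4]
  satisfied 3 clause(s); 3 remain; assigned so far: [3]
unit clause [-1] forces x1=F; simplify:
  satisfied 2 clause(s); 1 remain; assigned so far: [1, 3]

Answer: 1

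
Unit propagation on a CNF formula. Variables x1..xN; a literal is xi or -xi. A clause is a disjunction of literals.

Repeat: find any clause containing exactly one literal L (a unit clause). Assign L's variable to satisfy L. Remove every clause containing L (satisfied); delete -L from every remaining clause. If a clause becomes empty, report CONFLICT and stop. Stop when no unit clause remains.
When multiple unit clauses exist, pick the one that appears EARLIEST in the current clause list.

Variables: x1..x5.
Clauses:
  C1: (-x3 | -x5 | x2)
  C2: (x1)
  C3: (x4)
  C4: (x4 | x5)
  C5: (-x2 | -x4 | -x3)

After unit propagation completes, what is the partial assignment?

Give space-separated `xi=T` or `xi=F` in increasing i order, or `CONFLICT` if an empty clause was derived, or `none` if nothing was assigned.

Answer: x1=T x4=T

Derivation:
unit clause [1] forces x1=T; simplify:
  satisfied 1 clause(s); 4 remain; assigned so far: [1]
unit clause [4] forces x4=T; simplify:
  drop -4 from [-2, -4, -3] -> [-2, -3]
  satisfied 2 clause(s); 2 remain; assigned so far: [1, 4]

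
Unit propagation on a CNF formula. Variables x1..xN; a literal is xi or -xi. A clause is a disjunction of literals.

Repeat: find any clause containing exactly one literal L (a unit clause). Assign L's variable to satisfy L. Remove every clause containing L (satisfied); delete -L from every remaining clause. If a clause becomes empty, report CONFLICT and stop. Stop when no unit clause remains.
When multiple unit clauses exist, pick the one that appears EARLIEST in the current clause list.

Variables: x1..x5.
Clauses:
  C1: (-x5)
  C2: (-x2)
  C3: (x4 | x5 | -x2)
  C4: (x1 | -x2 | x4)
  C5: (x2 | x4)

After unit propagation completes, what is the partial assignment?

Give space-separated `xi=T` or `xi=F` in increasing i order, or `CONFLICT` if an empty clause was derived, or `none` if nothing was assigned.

unit clause [-5] forces x5=F; simplify:
  drop 5 from [4, 5, -2] -> [4, -2]
  satisfied 1 clause(s); 4 remain; assigned so far: [5]
unit clause [-2] forces x2=F; simplify:
  drop 2 from [2, 4] -> [4]
  satisfied 3 clause(s); 1 remain; assigned so far: [2, 5]
unit clause [4] forces x4=T; simplify:
  satisfied 1 clause(s); 0 remain; assigned so far: [2, 4, 5]

Answer: x2=F x4=T x5=F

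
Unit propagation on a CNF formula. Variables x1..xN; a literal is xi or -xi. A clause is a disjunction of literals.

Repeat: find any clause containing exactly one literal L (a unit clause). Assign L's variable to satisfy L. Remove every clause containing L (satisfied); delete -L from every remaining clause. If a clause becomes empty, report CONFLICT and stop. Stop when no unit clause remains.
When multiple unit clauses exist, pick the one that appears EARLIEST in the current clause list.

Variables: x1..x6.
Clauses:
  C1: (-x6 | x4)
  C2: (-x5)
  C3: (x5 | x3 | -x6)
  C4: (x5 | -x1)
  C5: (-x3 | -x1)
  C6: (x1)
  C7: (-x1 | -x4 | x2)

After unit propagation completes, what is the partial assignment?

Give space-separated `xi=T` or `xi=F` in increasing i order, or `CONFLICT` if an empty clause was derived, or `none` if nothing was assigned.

Answer: CONFLICT

Derivation:
unit clause [-5] forces x5=F; simplify:
  drop 5 from [5, 3, -6] -> [3, -6]
  drop 5 from [5, -1] -> [-1]
  satisfied 1 clause(s); 6 remain; assigned so far: [5]
unit clause [-1] forces x1=F; simplify:
  drop 1 from [1] -> [] (empty!)
  satisfied 3 clause(s); 3 remain; assigned so far: [1, 5]
CONFLICT (empty clause)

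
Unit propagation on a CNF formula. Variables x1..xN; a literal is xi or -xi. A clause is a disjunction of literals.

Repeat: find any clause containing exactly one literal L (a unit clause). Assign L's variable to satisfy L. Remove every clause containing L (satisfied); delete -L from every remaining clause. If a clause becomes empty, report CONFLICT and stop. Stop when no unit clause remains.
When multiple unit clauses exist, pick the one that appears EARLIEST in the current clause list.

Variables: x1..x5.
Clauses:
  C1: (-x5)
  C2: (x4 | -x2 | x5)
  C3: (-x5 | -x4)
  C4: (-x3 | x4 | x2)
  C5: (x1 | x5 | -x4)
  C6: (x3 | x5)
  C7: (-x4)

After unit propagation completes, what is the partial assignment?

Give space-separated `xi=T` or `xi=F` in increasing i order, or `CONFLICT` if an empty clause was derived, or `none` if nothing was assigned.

Answer: CONFLICT

Derivation:
unit clause [-5] forces x5=F; simplify:
  drop 5 from [4, -2, 5] -> [4, -2]
  drop 5 from [1, 5, -4] -> [1, -4]
  drop 5 from [3, 5] -> [3]
  satisfied 2 clause(s); 5 remain; assigned so far: [5]
unit clause [3] forces x3=T; simplify:
  drop -3 from [-3, 4, 2] -> [4, 2]
  satisfied 1 clause(s); 4 remain; assigned so far: [3, 5]
unit clause [-4] forces x4=F; simplify:
  drop 4 from [4, -2] -> [-2]
  drop 4 from [4, 2] -> [2]
  satisfied 2 clause(s); 2 remain; assigned so far: [3, 4, 5]
unit clause [-2] forces x2=F; simplify:
  drop 2 from [2] -> [] (empty!)
  satisfied 1 clause(s); 1 remain; assigned so far: [2, 3, 4, 5]
CONFLICT (empty clause)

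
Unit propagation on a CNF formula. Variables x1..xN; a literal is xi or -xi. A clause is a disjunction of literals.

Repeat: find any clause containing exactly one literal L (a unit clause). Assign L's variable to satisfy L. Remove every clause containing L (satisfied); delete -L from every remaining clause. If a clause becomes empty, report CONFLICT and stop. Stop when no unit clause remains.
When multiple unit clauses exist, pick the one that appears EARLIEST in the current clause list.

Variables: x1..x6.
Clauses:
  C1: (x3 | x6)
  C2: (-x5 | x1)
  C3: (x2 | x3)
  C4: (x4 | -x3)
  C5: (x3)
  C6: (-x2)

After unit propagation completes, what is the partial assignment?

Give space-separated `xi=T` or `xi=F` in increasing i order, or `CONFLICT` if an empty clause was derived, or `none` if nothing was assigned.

unit clause [3] forces x3=T; simplify:
  drop -3 from [4, -3] -> [4]
  satisfied 3 clause(s); 3 remain; assigned so far: [3]
unit clause [4] forces x4=T; simplify:
  satisfied 1 clause(s); 2 remain; assigned so far: [3, 4]
unit clause [-2] forces x2=F; simplify:
  satisfied 1 clause(s); 1 remain; assigned so far: [2, 3, 4]

Answer: x2=F x3=T x4=T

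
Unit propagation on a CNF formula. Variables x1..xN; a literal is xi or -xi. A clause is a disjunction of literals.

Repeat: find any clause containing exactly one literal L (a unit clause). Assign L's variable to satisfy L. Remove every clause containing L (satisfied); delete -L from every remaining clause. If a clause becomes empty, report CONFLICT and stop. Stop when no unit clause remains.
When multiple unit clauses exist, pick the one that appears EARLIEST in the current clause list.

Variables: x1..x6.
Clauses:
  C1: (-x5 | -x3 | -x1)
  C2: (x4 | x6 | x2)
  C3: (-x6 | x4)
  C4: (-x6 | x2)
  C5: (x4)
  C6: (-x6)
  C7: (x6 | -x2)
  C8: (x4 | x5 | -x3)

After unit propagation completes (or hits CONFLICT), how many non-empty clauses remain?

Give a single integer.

Answer: 1

Derivation:
unit clause [4] forces x4=T; simplify:
  satisfied 4 clause(s); 4 remain; assigned so far: [4]
unit clause [-6] forces x6=F; simplify:
  drop 6 from [6, -2] -> [-2]
  satisfied 2 clause(s); 2 remain; assigned so far: [4, 6]
unit clause [-2] forces x2=F; simplify:
  satisfied 1 clause(s); 1 remain; assigned so far: [2, 4, 6]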